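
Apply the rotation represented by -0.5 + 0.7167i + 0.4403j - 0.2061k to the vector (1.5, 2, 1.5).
(0.537, 1.834, -2.202)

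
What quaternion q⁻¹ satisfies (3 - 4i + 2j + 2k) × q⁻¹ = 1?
0.0909 + 0.1212i - 0.0606j - 0.0606k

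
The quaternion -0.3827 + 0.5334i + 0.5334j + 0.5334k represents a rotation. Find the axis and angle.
axis = (√3/3, √3/3, √3/3), θ = 5π/4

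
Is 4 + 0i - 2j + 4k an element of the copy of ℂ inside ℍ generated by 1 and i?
No. The quaternion 4 - 2j + 4k has j-coefficient y = -2 and k-coefficient z = 4, not both zero, so it does not lie in the complex subalgebra spanned by 1 and i.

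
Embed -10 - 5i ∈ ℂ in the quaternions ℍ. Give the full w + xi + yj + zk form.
-10 - 5i + 0j + 0k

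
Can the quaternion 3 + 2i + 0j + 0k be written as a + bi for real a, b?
Yes. The quaternion 3 + 2i has j- and k-coefficients y = z = 0, so it lies in the complex subalgebra spanned by 1 and i.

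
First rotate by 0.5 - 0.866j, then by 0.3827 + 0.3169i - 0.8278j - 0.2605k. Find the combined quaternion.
-0.5255 - 0.0671i - 0.7453j - 0.4047k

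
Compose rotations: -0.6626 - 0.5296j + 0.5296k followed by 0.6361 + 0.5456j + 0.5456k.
-0.4215 + 0.5779i - 0.6984j - 0.0246k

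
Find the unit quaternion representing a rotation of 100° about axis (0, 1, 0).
0.6428 + 0.766j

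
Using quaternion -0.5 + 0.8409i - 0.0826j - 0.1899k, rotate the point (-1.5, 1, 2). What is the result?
(-2.174, 1.182, -1.062)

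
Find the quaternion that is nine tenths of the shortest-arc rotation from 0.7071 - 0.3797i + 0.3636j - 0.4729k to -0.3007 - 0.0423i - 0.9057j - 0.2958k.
0.3737 - 0.0083i + 0.9012j + 0.2192k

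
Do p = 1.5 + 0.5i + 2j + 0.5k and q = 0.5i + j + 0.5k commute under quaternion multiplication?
No: pq = -2.5 + 1.25i + 1.5j + 0.25k ≠ -2.5 + 0.25i + 1.5j + 1.25k = qp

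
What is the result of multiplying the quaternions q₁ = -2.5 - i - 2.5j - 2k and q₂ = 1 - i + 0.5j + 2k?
1.75 - 2.5i + 0.25j - 10k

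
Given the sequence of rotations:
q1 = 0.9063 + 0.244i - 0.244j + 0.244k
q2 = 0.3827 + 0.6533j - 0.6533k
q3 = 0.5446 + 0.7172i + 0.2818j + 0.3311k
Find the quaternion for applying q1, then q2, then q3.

q2 · q1 = 0.6657 + 0.0934i + 0.3393j - 0.6581k
q3 · q2 · q1 = 0.4178 + 0.2305i + 0.8753j + 0.079k
0.4178 + 0.2305i + 0.8753j + 0.079k


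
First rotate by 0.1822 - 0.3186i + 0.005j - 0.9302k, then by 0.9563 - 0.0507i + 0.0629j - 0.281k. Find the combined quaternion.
-0.1036 - 0.371i + 0.0586j - 0.921k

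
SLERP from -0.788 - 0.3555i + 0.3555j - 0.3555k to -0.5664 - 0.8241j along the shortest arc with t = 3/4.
-0.7773 - 0.1248i - 0.6038j - 0.1248k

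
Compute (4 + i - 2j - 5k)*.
4 - i + 2j + 5k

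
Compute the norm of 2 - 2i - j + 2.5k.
3.905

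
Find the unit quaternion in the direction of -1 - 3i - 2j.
-0.2673 - 0.8018i - 0.5345j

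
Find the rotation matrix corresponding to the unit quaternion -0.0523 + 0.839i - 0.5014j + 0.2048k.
[[0.4133, -0.8199, 0.3961], [-0.8628, -0.4917, -0.1176], [0.2912, -0.2931, -0.9106]]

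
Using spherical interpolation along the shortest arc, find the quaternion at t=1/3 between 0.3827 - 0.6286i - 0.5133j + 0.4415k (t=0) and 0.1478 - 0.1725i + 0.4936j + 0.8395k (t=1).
0.3654 - 0.5697i - 0.1906j + 0.7111k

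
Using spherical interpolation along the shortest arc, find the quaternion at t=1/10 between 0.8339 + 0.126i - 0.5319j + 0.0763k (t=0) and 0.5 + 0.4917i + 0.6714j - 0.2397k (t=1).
0.8857 + 0.195i - 0.4194j + 0.0391k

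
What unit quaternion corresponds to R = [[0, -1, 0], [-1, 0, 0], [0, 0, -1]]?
-0.7071i + 0.7071j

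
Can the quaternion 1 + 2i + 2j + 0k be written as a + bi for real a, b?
No. The quaternion 1 + 2i + 2j has j-coefficient y = 2 and k-coefficient z = 0, not both zero, so it does not lie in the complex subalgebra spanned by 1 and i.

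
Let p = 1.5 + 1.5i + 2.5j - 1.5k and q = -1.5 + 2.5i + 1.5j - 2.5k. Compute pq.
-13.5 - 2.5i - 1.5j - 5.5k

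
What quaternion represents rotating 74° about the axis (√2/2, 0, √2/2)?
0.7986 + 0.4255i + 0.4255k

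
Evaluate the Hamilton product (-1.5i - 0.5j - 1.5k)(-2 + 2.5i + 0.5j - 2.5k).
0.25 + 5i - 6.5j + 3.5k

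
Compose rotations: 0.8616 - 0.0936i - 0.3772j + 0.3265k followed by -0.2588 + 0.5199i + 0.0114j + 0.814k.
-0.4358 + 0.7829i - 0.1385j + 0.4218k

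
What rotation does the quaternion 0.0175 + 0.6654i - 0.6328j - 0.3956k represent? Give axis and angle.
axis = (0.6655, -0.6329, -0.3957), θ = 178°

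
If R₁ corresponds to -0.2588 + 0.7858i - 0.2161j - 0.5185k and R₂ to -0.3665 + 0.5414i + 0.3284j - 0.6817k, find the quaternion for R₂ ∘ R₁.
-0.6131 - 0.7457i - 0.2608j - 0.0086k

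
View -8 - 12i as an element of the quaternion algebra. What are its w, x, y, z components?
-8 - 12i + 0j + 0k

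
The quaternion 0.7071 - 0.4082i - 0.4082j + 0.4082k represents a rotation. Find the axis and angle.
axis = (-√3/3, -√3/3, √3/3), θ = π/2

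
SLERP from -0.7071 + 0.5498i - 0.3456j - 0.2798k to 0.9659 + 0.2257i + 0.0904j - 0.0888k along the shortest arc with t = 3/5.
-0.968 + 0.1018i - 0.2188j - 0.0692k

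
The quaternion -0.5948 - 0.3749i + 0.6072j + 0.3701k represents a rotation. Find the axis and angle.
axis = (-0.4664, 0.7553, 0.4604), θ = 253°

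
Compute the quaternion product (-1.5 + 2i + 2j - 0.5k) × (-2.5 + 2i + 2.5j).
-5.25 - 6.75i - 9.75j + 2.25k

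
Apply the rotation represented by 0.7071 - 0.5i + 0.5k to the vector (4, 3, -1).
(0.379, 2.121, -4.621)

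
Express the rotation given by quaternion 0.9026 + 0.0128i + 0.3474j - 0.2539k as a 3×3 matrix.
[[0.6297, 0.4672, 0.6206], [-0.4494, 0.8707, -0.1995], [-0.6336, -0.1533, 0.7583]]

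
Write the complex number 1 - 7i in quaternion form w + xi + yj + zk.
1 - 7i + 0j + 0k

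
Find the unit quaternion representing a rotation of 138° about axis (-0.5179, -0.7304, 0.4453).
0.3584 - 0.4835i - 0.6819j + 0.4157k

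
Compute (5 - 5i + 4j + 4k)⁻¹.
0.061 + 0.061i - 0.0488j - 0.0488k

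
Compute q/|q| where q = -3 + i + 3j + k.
-0.6708 + 0.2236i + 0.6708j + 0.2236k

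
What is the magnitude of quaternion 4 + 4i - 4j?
√48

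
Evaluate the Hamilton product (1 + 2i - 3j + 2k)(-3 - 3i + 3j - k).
14 - 12i + 8j - 10k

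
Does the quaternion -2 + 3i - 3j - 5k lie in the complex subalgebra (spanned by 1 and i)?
No. The quaternion -2 + 3i - 3j - 5k has j-coefficient y = -3 and k-coefficient z = -5, not both zero, so it does not lie in the complex subalgebra spanned by 1 and i.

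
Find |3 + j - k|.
√11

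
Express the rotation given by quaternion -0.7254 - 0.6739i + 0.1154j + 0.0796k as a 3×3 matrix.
[[0.9607, -0.0401, -0.2747], [-0.271, 0.079, -0.9593], [0.0601, 0.9961, 0.0651]]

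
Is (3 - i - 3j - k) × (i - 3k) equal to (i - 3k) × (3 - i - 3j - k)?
No: pq = -2 + 12i - 4j - 6k ≠ -2 - 6i + 4j - 12k = qp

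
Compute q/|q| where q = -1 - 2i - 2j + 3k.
-0.2357 - 0.4714i - 0.4714j + 0.7071k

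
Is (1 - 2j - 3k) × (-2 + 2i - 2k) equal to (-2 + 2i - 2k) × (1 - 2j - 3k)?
No: pq = -8 + 6i - 2j + 8k ≠ -8 - 2i + 10j = qp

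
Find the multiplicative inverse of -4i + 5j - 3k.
0.08i - 0.1j + 0.06k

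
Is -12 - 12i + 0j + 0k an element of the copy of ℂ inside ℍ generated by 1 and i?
Yes. The quaternion -12 - 12i has j- and k-coefficients y = z = 0, so it lies in the complex subalgebra spanned by 1 and i.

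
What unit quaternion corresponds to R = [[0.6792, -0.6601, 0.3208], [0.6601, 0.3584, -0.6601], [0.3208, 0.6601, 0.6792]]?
0.8241 + 0.4005i + 0.4005k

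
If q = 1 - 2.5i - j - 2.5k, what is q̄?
1 + 2.5i + j + 2.5k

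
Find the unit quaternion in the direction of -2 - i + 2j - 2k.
-0.5547 - 0.2774i + 0.5547j - 0.5547k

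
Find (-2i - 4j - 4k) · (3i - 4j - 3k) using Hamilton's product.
-22 - 4i - 18j + 20k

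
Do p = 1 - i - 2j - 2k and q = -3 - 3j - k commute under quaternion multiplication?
No: pq = -11 - i + 2j + 8k ≠ -11 + 7i + 4j + 2k = qp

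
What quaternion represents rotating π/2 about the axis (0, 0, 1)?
0.7071 + 0.7071k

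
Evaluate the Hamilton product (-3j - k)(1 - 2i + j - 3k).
10i - j - 7k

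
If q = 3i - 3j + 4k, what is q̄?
-3i + 3j - 4k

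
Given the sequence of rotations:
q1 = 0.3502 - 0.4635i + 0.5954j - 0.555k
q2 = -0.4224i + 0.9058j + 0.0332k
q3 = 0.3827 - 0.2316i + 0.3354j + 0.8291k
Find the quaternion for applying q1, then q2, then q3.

q2 · q1 = -0.7167 - 0.6704i + 0.0674j + 0.18k
q3 · q2 · q1 = -0.6014 - 0.0861i - 0.7287j - 0.3161k
-0.6014 - 0.0861i - 0.7287j - 0.3161k


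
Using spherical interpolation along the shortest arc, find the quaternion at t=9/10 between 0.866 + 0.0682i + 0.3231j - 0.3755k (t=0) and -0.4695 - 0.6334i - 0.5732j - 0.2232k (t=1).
0.5389 + 0.5971i + 0.5713j + 0.1632k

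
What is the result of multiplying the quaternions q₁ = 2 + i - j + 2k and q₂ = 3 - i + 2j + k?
7 - 4i - 2j + 9k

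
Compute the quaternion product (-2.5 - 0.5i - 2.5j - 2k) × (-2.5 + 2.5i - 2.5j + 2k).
5.25 - 15i + 8.5j + 7.5k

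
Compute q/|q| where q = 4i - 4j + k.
0.6963i - 0.6963j + 0.1741k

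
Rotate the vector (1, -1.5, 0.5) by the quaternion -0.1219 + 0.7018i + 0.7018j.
(-1.548, 1.048, -0.057)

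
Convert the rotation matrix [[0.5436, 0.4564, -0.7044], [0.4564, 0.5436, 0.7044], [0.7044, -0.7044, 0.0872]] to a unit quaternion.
0.7373 - 0.4777i - 0.4777j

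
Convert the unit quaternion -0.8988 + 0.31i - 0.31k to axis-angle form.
axis = (√2/2, 0, -√2/2), θ = 308°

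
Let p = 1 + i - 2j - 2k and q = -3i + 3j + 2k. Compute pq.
13 - i + 7j - k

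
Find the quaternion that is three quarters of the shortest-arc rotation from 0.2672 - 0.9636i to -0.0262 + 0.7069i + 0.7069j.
0.0949 - 0.8249i - 0.5572j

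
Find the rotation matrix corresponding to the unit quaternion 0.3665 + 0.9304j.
[[-0.7313, 0, 0.682], [0, 1, 0], [-0.682, 0, -0.7313]]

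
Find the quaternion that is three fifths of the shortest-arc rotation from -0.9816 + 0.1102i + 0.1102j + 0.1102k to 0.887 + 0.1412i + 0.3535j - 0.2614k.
-0.9616 - 0.0416i - 0.1734j + 0.2085k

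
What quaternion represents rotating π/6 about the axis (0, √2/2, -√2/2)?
0.9659 + 0.183j - 0.183k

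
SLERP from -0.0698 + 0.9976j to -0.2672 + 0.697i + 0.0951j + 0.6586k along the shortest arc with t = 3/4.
-0.2638 + 0.6229i + 0.4427j + 0.5886k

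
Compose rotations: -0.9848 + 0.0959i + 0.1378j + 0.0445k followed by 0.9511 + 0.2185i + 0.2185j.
-0.9877 - 0.1142i - 0.0938j + 0.0515k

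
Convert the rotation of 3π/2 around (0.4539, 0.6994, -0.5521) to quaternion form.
-0.7071 + 0.321i + 0.4946j - 0.3904k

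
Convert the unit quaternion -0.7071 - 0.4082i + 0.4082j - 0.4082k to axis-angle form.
axis = (-√3/3, √3/3, -√3/3), θ = 3π/2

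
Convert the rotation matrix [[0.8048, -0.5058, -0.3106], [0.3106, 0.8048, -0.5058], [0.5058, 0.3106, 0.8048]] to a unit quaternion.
0.9239 + 0.2209i - 0.2209j + 0.2209k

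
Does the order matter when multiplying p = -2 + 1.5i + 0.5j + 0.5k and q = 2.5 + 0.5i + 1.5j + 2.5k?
Yes: pq = -7.75 + 3.25i - 5.25j - 1.75k ≠ -7.75 + 2.25i + 1.75j - 5.75k = qp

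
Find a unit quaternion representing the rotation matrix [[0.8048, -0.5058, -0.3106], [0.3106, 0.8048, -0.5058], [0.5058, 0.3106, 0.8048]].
0.9239 + 0.2209i - 0.2209j + 0.2209k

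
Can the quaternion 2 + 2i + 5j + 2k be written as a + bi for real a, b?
No. The quaternion 2 + 2i + 5j + 2k has j-coefficient y = 5 and k-coefficient z = 2, not both zero, so it does not lie in the complex subalgebra spanned by 1 and i.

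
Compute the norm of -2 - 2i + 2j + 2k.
4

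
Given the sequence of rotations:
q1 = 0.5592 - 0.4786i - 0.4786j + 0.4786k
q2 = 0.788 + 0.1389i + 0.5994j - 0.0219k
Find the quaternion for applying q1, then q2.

q2 · q1 = 0.8045 - 0.0231i - 0.0979j + 0.5853k
0.8045 - 0.0231i - 0.0979j + 0.5853k


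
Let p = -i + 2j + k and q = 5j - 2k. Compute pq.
-8 - 9i - 2j - 5k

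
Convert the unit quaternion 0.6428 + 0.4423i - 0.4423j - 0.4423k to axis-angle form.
axis = (√3/3, -√3/3, -√3/3), θ = 100°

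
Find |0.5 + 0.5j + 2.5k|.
2.598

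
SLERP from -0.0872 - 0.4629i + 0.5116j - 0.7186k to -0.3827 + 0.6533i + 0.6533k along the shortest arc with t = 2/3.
0.2372 - 0.6264i + 0.1853j - 0.719k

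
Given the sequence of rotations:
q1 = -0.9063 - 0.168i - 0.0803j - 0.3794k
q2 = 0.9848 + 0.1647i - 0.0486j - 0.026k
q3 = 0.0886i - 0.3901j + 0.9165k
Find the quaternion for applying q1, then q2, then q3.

q2 · q1 = -0.8786 - 0.2984i + 0.0318j - 0.3715k
q3 · q2 · q1 = 0.3793 + 0.0379i + 0.1022j - 0.9188k
0.3793 + 0.0379i + 0.1022j - 0.9188k


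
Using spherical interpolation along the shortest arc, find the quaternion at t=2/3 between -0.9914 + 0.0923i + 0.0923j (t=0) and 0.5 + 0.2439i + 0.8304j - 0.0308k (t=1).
-0.7895 - 0.148i - 0.5952j + 0.0235k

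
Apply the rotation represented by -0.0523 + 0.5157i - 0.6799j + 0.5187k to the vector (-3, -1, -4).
(-0.39, 4.942, 1.193)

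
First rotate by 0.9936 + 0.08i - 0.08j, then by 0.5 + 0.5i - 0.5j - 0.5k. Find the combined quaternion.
0.4168 + 0.4968i - 0.5768j - 0.4968k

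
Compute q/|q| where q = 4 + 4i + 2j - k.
0.6576 + 0.6576i + 0.3288j - 0.1644k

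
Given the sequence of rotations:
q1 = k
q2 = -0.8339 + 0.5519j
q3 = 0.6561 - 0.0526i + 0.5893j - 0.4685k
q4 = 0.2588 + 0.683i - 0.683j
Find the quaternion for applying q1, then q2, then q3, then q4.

q2 · q1 = 0.5519i - 0.8339k
q3 · q2 · q1 = -0.3617 - 0.1293i - 0.3024j - 0.8724k
q4 · q3 · q2 · q1 = -0.2118 + 0.3153i + 0.7646j - 0.5206k
-0.2118 + 0.3153i + 0.7646j - 0.5206k


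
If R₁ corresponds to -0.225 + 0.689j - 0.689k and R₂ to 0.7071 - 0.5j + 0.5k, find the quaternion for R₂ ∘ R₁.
0.5299 + 0.5997j - 0.5997k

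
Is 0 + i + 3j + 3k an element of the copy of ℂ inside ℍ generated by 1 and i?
No. The quaternion i + 3j + 3k has j-coefficient y = 3 and k-coefficient z = 3, not both zero, so it does not lie in the complex subalgebra spanned by 1 and i.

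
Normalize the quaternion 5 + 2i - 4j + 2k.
0.7143 + 0.2857i - 0.5714j + 0.2857k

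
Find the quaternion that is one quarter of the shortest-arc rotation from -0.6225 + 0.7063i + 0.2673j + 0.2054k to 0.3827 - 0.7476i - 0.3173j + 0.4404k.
-0.5882 + 0.7523i + 0.294j + 0.0407k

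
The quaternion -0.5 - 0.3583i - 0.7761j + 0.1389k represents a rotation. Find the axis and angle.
axis = (-0.4137, -0.8962, 0.1604), θ = 4π/3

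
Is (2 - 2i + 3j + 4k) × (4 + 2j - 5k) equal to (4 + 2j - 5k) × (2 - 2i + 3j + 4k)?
No: pq = 22 - 31i + 6j + 2k ≠ 22 + 15i + 26j + 10k = qp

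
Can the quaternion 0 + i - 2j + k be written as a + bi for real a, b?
No. The quaternion i - 2j + k has j-coefficient y = -2 and k-coefficient z = 1, not both zero, so it does not lie in the complex subalgebra spanned by 1 and i.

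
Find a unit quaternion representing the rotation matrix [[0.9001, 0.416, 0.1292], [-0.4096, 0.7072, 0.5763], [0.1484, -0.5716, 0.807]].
0.9239 - 0.3106i - 0.0052j - 0.2234k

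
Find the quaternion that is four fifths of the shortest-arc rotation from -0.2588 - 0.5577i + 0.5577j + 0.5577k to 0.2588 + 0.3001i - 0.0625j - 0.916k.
-0.2687 - 0.3671i + 0.1716j + 0.8739k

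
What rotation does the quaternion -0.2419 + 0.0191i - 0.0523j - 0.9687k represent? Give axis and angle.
axis = (0.0197, -0.0539, -0.9984), θ = 208°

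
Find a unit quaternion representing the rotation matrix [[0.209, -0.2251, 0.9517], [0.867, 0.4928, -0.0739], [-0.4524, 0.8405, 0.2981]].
0.7071 + 0.3233i + 0.4964j + 0.3861k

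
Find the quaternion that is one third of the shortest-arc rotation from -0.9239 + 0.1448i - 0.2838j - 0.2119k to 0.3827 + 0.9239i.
-0.9121 - 0.2955i - 0.2278j - 0.1701k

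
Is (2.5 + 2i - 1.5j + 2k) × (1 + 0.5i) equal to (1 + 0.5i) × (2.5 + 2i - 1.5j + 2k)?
No: pq = 1.5 + 3.25i - 0.5j + 2.75k ≠ 1.5 + 3.25i - 2.5j + 1.25k = qp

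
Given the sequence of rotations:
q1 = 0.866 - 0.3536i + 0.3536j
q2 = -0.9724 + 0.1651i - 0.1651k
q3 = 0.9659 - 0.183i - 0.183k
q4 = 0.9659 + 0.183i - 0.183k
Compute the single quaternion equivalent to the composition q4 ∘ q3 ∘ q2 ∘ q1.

q2 · q1 = -0.7837 + 0.5452i - 0.2855j - 0.0846k
q3 · q2 · q1 = -0.6727 + 0.6178i - 0.391j + 0.1139k
q4 · q3 · q2 · q1 = -0.742 + 0.4021i - 0.5116j + 0.1616k
-0.742 + 0.4021i - 0.5116j + 0.1616k


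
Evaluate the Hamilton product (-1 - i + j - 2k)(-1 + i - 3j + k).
7 - 5i + j + 3k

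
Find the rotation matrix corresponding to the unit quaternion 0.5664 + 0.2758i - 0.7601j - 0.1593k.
[[-0.2063, -0.2388, -0.9489], [-0.5997, 0.7971, -0.0703], [0.7732, 0.5546, -0.3076]]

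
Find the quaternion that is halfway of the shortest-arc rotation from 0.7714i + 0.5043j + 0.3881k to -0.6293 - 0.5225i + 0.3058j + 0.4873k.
0.4323 + 0.8888i + 0.1363j - 0.0681k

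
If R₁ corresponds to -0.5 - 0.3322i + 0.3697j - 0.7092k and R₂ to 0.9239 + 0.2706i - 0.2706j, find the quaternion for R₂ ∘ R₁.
-0.272 - 0.2503i + 0.6688j - 0.6451k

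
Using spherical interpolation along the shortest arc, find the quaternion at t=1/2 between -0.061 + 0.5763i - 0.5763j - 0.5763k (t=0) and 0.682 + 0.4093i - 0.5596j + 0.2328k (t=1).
0.3734 + 0.5927i - 0.6831j - 0.2066k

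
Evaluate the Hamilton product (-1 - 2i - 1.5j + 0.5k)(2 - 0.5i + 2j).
-4.5i - 5.25j - 3.75k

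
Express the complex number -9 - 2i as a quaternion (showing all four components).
-9 - 2i + 0j + 0k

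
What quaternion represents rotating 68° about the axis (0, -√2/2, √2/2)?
0.829 - 0.3954j + 0.3954k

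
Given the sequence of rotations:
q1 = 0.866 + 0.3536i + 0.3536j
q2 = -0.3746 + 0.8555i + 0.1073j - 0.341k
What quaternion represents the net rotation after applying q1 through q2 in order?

q2 · q1 = -0.6648 + 0.729i - 0.1601j - 0.0307k
-0.6648 + 0.729i - 0.1601j - 0.0307k


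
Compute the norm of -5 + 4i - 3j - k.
√51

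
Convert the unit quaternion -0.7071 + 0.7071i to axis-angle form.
axis = (1, 0, 0), θ = 3π/2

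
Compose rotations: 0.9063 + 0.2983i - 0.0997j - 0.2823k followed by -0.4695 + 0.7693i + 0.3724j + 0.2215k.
-0.5553 + 0.4741i + 0.6676j + 0.1455k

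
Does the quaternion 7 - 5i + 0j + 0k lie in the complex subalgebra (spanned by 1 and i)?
Yes. The quaternion 7 - 5i has j- and k-coefficients y = z = 0, so it lies in the complex subalgebra spanned by 1 and i.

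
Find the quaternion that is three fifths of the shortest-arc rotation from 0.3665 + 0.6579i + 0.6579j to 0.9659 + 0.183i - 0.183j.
0.8674 + 0.4569i + 0.1973j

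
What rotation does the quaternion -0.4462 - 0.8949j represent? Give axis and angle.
axis = (0, -1, 0), θ = 233°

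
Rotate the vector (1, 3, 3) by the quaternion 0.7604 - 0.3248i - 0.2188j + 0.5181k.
(-3.578, 2.488, -0.086)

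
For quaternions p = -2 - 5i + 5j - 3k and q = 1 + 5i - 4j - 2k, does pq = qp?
No: pq = 37 - 37i - 12j - 4k ≠ 37 + 7i + 38j + 6k = qp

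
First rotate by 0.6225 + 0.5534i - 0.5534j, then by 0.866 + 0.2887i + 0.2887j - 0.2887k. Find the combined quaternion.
0.5391 + 0.4992i - 0.4593j - 0.4992k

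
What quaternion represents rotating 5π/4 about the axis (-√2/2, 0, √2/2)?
-0.3827 - 0.6533i + 0.6533k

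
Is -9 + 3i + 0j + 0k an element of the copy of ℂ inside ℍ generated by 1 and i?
Yes. The quaternion -9 + 3i has j- and k-coefficients y = z = 0, so it lies in the complex subalgebra spanned by 1 and i.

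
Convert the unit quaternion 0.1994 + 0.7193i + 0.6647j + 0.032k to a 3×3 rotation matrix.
[[0.1143, 0.9435, 0.3111], [0.969, -0.0368, -0.2443], [-0.219, 0.3294, -0.9184]]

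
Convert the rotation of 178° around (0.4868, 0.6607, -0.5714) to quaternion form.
0.0175 + 0.4867i + 0.6606j - 0.5713k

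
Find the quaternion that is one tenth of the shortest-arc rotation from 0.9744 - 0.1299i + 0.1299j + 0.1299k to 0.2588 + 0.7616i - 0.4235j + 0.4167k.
0.9804 - 0.0169i + 0.0652j + 0.1853k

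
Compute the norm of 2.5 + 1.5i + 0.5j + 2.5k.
√15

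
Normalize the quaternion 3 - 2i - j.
0.8018 - 0.5345i - 0.2673j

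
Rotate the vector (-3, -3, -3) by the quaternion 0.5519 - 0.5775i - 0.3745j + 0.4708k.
(2.304, -3.38, 3.204)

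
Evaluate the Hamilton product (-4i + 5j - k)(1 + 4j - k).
-21 - 5i + j - 17k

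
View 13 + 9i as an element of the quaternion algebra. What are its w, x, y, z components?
13 + 9i + 0j + 0k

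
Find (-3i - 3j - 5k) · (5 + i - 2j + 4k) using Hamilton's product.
17 - 37i - 8j - 16k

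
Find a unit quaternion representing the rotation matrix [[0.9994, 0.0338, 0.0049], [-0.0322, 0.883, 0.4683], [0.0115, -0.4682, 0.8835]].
0.9703 - 0.2413i - 0.0017j - 0.017k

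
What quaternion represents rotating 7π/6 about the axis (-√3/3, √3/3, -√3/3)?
-0.2588 - 0.5577i + 0.5577j - 0.5577k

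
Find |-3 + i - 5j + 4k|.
√51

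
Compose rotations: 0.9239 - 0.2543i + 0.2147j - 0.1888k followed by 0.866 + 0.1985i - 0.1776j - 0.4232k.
0.8088 + 0.0876i + 0.1669j - 0.557k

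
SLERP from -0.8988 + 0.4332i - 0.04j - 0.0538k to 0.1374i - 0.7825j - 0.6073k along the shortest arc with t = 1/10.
-0.8733 + 0.4409i - 0.1526j - 0.1405k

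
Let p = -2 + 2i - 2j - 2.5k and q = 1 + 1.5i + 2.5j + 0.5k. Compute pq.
1.25 + 4.25i - 11.75j + 4.5k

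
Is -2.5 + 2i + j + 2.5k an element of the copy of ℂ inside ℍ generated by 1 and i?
No. The quaternion -2.5 + 2i + j + 2.5k has j-coefficient y = 1 and k-coefficient z = 2.5, not both zero, so it does not lie in the complex subalgebra spanned by 1 and i.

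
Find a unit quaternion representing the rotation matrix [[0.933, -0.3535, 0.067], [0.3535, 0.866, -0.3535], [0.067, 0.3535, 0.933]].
0.9659 + 0.183i + 0.183k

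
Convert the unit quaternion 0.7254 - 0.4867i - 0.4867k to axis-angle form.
axis = (-√2/2, 0, -√2/2), θ = 87°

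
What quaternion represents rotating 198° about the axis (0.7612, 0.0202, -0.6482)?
-0.1564 + 0.7518i + 0.02j - 0.6402k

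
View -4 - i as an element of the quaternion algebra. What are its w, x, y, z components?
-4 - i + 0j + 0k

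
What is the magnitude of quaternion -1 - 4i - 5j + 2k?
√46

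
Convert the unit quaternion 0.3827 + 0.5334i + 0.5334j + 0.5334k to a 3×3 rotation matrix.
[[-0.1381, 0.1608, 0.9773], [0.9773, -0.1381, 0.1608], [0.1608, 0.9773, -0.1381]]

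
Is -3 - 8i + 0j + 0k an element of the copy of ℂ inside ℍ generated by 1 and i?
Yes. The quaternion -3 - 8i has j- and k-coefficients y = z = 0, so it lies in the complex subalgebra spanned by 1 and i.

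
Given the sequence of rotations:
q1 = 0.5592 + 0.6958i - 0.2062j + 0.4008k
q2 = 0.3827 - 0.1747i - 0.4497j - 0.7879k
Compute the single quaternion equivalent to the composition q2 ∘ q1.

q2 · q1 = 0.5586 - 0.1741i - 0.8086j + 0.0617k
0.5586 - 0.1741i - 0.8086j + 0.0617k


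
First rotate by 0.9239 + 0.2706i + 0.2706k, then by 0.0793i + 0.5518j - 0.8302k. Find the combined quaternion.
0.2032 + 0.2226i + 0.2637j - 0.9163k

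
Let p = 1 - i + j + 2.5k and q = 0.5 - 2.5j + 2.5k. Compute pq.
-3.25 + 8.25i + 0.5j + 6.25k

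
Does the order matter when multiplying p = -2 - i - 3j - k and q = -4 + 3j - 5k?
Yes: pq = 12 + 22i + j + 11k ≠ 12 - 14i + 11j + 17k = qp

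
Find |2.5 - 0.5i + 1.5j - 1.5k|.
√11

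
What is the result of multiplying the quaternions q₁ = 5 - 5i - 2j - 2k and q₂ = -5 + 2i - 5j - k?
-27 + 27i - 24j + 34k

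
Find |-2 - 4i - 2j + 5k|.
7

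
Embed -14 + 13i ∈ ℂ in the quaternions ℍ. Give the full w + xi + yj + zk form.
-14 + 13i + 0j + 0k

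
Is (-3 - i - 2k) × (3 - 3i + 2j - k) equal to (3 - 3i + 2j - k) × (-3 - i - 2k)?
No: pq = -14 + 10i - j - 5k ≠ -14 + 2i - 11j - k = qp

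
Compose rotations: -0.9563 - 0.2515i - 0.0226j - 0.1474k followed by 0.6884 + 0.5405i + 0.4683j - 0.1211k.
-0.5296 - 0.7618i - 0.3533j + 0.1199k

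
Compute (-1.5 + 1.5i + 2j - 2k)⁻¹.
-0.12 - 0.12i - 0.16j + 0.16k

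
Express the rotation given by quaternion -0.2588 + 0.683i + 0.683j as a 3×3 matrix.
[[0.067, 0.933, -0.3535], [0.933, 0.067, 0.3535], [0.3535, -0.3535, -0.866]]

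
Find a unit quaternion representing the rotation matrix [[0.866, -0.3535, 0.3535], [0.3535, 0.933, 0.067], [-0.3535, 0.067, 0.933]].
0.9659 + 0.183j + 0.183k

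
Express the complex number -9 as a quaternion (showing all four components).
-9 + 0i + 0j + 0k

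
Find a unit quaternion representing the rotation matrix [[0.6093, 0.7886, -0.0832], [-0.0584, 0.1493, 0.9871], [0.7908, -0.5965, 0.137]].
0.6884 - 0.5751i - 0.3174j - 0.3076k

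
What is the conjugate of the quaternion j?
-j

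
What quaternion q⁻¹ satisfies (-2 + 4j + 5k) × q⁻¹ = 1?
-0.0444 - 0.0889j - 0.1111k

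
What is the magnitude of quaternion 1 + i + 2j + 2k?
√10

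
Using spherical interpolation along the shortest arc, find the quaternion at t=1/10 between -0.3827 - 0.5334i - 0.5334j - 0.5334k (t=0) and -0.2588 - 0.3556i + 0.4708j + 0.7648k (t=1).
-0.3287 - 0.4588i - 0.5646j - 0.6022k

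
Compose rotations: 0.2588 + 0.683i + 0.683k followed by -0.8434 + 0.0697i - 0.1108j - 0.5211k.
0.09 - 0.6337i - 0.4322j - 0.6352k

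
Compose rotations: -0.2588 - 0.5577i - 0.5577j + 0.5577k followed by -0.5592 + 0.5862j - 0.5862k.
0.7986 + 0.3119i + 0.4871j + 0.1668k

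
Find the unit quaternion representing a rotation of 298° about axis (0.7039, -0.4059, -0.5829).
-0.8572 + 0.3625i - 0.2091j - 0.3002k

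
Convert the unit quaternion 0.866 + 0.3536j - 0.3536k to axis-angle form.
axis = (0, √2/2, -√2/2), θ = π/3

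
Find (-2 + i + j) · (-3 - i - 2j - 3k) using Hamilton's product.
9 - 4i + 4j + 5k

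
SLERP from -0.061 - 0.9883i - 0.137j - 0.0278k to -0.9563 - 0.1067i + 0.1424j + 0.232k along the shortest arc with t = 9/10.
-0.9363 - 0.2459i + 0.1184j + 0.221k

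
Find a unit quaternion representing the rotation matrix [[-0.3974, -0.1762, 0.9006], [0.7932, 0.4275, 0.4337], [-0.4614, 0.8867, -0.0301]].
0.5 + 0.2265i + 0.681j + 0.4847k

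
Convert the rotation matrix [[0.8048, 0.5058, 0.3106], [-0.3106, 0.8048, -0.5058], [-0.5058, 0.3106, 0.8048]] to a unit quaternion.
0.9239 + 0.2209i + 0.2209j - 0.2209k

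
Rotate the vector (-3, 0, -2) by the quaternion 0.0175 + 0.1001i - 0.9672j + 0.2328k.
(2.913, 1.464, 1.541)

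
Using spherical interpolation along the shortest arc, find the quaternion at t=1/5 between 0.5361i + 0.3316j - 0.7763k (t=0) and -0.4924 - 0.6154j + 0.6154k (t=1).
0.11 + 0.4473i + 0.4141j - 0.7851k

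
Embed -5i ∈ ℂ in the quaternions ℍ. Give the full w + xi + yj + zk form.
0 - 5i + 0j + 0k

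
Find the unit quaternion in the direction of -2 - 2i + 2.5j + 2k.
-0.4682 - 0.4682i + 0.5852j + 0.4682k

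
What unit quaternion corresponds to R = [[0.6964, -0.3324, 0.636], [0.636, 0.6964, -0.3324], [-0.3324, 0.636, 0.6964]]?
0.8788 + 0.2755i + 0.2755j + 0.2755k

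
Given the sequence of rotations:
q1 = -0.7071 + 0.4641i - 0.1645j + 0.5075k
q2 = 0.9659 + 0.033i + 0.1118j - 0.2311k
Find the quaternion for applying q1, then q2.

q2 · q1 = -0.5626 + 0.4437i - 0.3619j + 0.5963k
-0.5626 + 0.4437i - 0.3619j + 0.5963k


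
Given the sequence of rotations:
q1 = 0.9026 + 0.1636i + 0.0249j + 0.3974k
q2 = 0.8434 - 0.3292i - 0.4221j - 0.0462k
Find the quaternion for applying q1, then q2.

q2 · q1 = 0.844 - 0.3257i - 0.2367j + 0.3543k
0.844 - 0.3257i - 0.2367j + 0.3543k


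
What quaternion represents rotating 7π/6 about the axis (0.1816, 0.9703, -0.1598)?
-0.2588 + 0.1754i + 0.9372j - 0.1544k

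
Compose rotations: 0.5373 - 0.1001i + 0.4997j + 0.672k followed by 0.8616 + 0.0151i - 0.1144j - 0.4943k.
0.8538 + 0.092i + 0.4084j + 0.3095k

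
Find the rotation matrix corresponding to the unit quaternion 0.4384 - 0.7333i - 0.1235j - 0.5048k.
[[0.4598, 0.6237, 0.6321], [-0.2615, -0.5851, 0.7676], [0.8486, -0.5183, -0.106]]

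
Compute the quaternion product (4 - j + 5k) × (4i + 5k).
-25 + 11i + 20j + 24k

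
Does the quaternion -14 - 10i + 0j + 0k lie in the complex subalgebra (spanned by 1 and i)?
Yes. The quaternion -14 - 10i has j- and k-coefficients y = z = 0, so it lies in the complex subalgebra spanned by 1 and i.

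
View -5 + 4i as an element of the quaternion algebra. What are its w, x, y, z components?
-5 + 4i + 0j + 0k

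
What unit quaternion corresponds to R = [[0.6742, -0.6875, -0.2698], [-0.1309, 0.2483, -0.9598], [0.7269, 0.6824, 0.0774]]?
0.7071 + 0.5806i - 0.3524j + 0.1968k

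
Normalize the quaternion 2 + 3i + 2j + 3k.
0.3922 + 0.5883i + 0.3922j + 0.5883k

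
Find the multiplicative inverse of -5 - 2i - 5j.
-0.0926 + 0.037i + 0.0926j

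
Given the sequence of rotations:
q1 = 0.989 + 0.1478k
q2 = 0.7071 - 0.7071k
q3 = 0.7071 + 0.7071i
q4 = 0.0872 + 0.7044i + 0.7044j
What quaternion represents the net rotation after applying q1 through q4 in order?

q2 · q1 = 0.8038 - 0.5948k
q3 · q2 · q1 = 0.5684 + 0.5684i + 0.4206j - 0.4206k
q4 · q3 · q2 · q1 = -0.6471 + 0.1537i + 0.7333j - 0.1408k
-0.6471 + 0.1537i + 0.7333j - 0.1408k


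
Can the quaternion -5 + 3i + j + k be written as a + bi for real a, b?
No. The quaternion -5 + 3i + j + k has j-coefficient y = 1 and k-coefficient z = 1, not both zero, so it does not lie in the complex subalgebra spanned by 1 and i.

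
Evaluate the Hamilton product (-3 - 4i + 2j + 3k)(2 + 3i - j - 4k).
20 - 22i + 16k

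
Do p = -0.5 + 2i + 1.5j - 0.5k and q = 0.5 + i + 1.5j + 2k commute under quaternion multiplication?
No: pq = -3.5 + 4.25i - 4.5j + 0.25k ≠ -3.5 - 3.25i + 4.5j - 2.75k = qp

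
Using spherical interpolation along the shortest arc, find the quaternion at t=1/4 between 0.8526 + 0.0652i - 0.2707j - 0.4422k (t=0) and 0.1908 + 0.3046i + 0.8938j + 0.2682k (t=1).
0.6828 - 0.0483i - 0.5475j - 0.4814k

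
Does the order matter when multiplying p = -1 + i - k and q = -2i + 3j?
Yes: pq = 2 + 5i - j + 3k ≠ 2 - i - 5j - 3k = qp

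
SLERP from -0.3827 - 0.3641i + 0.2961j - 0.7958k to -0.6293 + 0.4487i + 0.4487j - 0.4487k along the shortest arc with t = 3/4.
-0.6184 + 0.2557i + 0.4477j - 0.5931k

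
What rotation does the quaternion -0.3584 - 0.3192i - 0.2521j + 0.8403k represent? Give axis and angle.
axis = (-0.3419, -0.27, 0.9001), θ = 222°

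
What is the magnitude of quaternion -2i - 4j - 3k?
√29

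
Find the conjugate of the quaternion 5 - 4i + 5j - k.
5 + 4i - 5j + k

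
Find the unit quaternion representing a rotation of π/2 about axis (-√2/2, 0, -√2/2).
0.7071 - 0.5i - 0.5k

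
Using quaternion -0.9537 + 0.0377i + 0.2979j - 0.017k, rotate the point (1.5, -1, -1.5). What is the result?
(2.097, -1.007, -0.297)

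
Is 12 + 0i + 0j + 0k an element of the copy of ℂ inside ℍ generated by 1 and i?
Yes. The quaternion 12 has j- and k-coefficients y = z = 0, so it lies in the complex subalgebra spanned by 1 and i.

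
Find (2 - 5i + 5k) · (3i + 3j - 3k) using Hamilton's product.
30 - 9i + 6j - 21k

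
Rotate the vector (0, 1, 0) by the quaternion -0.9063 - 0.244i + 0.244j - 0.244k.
(-0.561, 0.762, 0.323)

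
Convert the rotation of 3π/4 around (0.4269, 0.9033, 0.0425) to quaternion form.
0.3827 + 0.3944i + 0.8345j + 0.0393k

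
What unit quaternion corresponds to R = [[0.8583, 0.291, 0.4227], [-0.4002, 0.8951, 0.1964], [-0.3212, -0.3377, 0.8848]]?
0.9537 - 0.14i + 0.195j - 0.1812k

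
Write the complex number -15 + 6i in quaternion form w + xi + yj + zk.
-15 + 6i + 0j + 0k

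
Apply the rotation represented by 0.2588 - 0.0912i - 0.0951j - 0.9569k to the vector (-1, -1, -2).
(0.086, 0.867, -2.289)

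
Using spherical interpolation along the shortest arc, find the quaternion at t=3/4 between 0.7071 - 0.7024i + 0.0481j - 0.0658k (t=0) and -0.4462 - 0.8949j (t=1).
0.5999 - 0.2231i + 0.768j - 0.0209k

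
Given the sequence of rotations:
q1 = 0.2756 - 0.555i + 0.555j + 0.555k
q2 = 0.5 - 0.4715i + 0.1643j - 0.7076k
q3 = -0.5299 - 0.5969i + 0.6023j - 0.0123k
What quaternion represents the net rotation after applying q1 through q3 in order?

q2 · q1 = 0.1776 + 0.0765i + 0.9772j - 0.088k
q3 · q2 · q1 = -0.6381 - 0.1875i - 0.4643j - 0.5849k
-0.6381 - 0.1875i - 0.4643j - 0.5849k


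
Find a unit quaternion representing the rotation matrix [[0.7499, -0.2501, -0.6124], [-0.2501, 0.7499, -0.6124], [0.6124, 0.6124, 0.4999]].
0.866 + 0.3536i - 0.3536j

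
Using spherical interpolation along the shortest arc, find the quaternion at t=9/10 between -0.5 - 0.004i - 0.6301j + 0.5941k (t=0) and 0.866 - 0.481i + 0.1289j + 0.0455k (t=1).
-0.8708 + 0.4494i - 0.1971j + 0.0296k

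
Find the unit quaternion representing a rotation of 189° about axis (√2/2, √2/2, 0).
-0.0785 + 0.7049i + 0.7049j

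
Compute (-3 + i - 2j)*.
-3 - i + 2j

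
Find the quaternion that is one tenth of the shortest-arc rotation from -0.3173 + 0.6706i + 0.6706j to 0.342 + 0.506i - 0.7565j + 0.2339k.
-0.3487 + 0.5724i + 0.7415j - 0.0313k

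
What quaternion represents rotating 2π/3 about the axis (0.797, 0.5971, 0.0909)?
0.5 + 0.6902i + 0.5171j + 0.0787k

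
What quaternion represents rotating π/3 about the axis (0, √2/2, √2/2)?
0.866 + 0.3536j + 0.3536k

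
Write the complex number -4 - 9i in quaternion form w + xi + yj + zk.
-4 - 9i + 0j + 0k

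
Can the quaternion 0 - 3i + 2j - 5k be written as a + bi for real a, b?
No. The quaternion -3i + 2j - 5k has j-coefficient y = 2 and k-coefficient z = -5, not both zero, so it does not lie in the complex subalgebra spanned by 1 and i.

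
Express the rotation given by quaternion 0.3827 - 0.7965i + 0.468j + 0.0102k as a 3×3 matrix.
[[0.5617, -0.7533, 0.342], [-0.7377, -0.269, 0.6192], [-0.3745, -0.6001, -0.7069]]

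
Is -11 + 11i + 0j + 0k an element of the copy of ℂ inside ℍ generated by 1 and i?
Yes. The quaternion -11 + 11i has j- and k-coefficients y = z = 0, so it lies in the complex subalgebra spanned by 1 and i.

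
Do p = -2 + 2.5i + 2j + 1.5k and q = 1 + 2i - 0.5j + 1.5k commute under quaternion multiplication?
No: pq = -8.25 + 2.25i + 2.25j - 6.75k ≠ -8.25 - 5.25i + 3.75j + 3.75k = qp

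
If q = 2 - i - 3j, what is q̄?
2 + i + 3j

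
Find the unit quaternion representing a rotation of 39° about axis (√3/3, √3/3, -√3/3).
0.9426 + 0.1927i + 0.1927j - 0.1927k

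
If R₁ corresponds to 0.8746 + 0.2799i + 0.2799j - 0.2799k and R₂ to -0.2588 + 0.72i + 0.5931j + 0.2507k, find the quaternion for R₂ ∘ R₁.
-0.5237 + 0.3211i + 0.718j + 0.3272k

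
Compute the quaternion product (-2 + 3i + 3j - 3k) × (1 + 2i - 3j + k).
4 - 7i - 20k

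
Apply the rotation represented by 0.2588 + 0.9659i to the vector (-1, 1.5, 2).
(-1, -2.299, -0.982)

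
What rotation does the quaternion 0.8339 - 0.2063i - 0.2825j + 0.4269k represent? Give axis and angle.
axis = (-0.3738, -0.5119, 0.7735), θ = 67°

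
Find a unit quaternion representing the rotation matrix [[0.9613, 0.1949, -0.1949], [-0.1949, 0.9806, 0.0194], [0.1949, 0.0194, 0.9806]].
0.9903 - 0.0984j - 0.0984k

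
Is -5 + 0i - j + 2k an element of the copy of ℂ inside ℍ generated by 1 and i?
No. The quaternion -5 - j + 2k has j-coefficient y = -1 and k-coefficient z = 2, not both zero, so it does not lie in the complex subalgebra spanned by 1 and i.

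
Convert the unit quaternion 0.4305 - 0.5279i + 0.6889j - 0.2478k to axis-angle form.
axis = (-0.5849, 0.7632, -0.2745), θ = 129°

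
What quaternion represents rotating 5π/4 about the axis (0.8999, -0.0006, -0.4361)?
-0.3827 + 0.8314i - 0.0006j - 0.4029k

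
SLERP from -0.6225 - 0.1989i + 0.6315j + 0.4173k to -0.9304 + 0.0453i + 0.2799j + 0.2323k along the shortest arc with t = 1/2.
-0.8087 - 0.08i + 0.4746j + 0.3383k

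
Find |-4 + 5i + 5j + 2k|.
√70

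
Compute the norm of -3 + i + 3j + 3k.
√28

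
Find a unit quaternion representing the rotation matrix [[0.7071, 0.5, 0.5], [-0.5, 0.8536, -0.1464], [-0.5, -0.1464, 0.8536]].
0.9239 + 0.2706j - 0.2706k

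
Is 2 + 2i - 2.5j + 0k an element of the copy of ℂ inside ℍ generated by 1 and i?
No. The quaternion 2 + 2i - 2.5j has j-coefficient y = -2.5 and k-coefficient z = 0, not both zero, so it does not lie in the complex subalgebra spanned by 1 and i.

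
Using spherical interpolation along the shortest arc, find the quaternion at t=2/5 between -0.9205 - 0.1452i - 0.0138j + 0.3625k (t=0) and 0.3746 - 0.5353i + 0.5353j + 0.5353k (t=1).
-0.931 + 0.1879i - 0.3123j - 0.018k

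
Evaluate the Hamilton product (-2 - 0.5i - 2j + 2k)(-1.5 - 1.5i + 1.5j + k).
3.25 - 1.25i - 2.5j - 8.75k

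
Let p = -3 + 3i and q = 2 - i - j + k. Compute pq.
-3 + 9i - 6k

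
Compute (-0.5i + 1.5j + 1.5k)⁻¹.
0.1053i - 0.3158j - 0.3158k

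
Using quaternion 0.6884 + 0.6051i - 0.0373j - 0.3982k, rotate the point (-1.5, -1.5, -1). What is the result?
(-1.242, 1.768, -0.913)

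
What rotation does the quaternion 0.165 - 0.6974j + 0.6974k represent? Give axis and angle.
axis = (0, -√2/2, √2/2), θ = 161°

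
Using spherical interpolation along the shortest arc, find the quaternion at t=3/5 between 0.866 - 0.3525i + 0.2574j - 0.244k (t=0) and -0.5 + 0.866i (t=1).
0.6932 - 0.7042i + 0.1114j - 0.1056k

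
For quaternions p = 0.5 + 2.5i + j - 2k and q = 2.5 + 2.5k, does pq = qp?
No: pq = 6.25 + 8.75i - 3.75j - 3.75k ≠ 6.25 + 3.75i + 8.75j - 3.75k = qp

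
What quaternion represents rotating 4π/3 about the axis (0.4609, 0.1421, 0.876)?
-0.5 + 0.3992i + 0.1231j + 0.7586k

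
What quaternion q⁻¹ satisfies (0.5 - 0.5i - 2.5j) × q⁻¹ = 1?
0.0741 + 0.0741i + 0.3704j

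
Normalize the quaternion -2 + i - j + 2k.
-0.6325 + 0.3162i - 0.3162j + 0.6325k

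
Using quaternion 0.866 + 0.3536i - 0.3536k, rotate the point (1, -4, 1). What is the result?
(-1.95, -3.224, -1.95)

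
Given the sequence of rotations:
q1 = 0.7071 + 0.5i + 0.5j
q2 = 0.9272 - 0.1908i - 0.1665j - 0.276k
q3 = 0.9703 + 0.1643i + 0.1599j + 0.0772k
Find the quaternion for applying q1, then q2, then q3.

q2 · q1 = 0.8343 + 0.4667i + 0.2079j - 0.2073k
q3 · q2 · q1 = 0.7156 + 0.5407i + 0.4052j - 0.1772k
0.7156 + 0.5407i + 0.4052j - 0.1772k


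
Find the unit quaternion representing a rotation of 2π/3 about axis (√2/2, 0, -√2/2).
0.5 + 0.6124i - 0.6124k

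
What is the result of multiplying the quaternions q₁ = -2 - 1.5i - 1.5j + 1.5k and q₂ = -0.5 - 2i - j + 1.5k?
-5.75 + 4i + 2j - 5.25k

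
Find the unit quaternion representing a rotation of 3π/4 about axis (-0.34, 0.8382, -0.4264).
0.3827 - 0.3141i + 0.7744j - 0.3939k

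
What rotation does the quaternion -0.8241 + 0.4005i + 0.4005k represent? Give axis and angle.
axis = (√2/2, 0, √2/2), θ = 291°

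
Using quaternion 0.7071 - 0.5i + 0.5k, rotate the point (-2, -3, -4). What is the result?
(3.121, -4.243, 1.121)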